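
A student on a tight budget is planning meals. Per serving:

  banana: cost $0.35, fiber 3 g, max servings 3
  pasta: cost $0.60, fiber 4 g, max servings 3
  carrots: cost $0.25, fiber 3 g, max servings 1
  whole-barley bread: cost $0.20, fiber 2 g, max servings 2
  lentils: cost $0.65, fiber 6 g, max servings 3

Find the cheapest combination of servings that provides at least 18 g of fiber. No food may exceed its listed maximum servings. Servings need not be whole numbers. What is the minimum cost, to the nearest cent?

$1.84

Cost per g of fiber: carrots $0.0833, whole-barley bread $0.1000, lentils $0.1083, banana $0.1167, pasta $0.1500.
Take 1 serving of carrots: +3.0 g fiber for $0.25 (total $0.25, still need 15.0 g).
Take 2 servings of whole-barley bread: +4.0 g fiber for $0.40 (total $0.65, still need 11.0 g).
Take 1.833 servings of lentils: +11.0 g fiber for $1.19 (total $1.84, still need 0.0 g).
Filling from the cheapest source first is optimal under one linear minimum: $1.84.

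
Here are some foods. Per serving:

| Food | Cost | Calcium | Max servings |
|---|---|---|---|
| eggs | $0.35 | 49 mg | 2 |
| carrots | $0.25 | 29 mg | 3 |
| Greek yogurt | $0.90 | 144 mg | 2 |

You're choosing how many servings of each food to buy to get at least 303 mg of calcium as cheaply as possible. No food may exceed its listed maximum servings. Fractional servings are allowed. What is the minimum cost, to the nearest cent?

$1.91

Cost per mg of calcium: Greek yogurt $0.0063, eggs $0.0071, carrots $0.0086.
Take 2 servings of Greek yogurt: +288.0 mg calcium for $1.80 (total $1.80, still need 15.0 mg).
Take 0.3061 servings of eggs: +15.0 mg calcium for $0.11 (total $1.91, still need 0.0 mg).
Filling from the cheapest source first is optimal under one linear minimum: $1.91.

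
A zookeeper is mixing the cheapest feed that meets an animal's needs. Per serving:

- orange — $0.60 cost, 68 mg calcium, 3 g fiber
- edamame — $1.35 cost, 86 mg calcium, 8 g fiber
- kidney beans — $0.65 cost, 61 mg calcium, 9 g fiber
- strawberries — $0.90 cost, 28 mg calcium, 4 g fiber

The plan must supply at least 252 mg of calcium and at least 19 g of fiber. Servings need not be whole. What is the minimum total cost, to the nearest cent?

For a min-cost LP with two ≥-constraints, a basic feasible solution has at most two positive variables.
orange only: max(252/68, 19/3) = 6.333 servings → $3.80.
edamame only: max(252/86, 19/8) = 2.93 servings → $3.96.
kidney beans only: max(252/61, 19/9) = 4.131 servings → $2.69.
strawberries only: max(252/28, 19/4) = 9 servings → $8.10.
orange + edamame with both tight: 1.336 servings and 1.874 servings → $3.33.
orange + kidney beans with both tight: 2.585 servings and 1.249 servings → $2.36.
orange + strawberries with both tight: 2.532 servings and 2.851 servings → $4.09.
edamame + kidney beans: intersection lies outside the first quadrant.
edamame + strawberries: the both-tight solution has a negative serving — not a feasible corner.
kidney beans + strawberries: the both-tight solution has a negative serving — not a feasible corner.
The minimum over all feasible corners is $2.36.

$2.36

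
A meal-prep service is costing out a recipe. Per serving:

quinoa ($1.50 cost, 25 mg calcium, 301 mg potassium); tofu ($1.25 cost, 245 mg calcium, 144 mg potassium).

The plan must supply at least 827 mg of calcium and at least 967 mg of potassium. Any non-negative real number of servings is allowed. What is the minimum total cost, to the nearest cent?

$6.52

A basic optimal solution has at most two foods positive. Try each food alone and each pair with both targets met exactly.
quinoa only: max(827/25, 967/301) = 33.08 servings → $49.62.
tofu only: max(827/245, 967/144) = 6.715 servings → $8.39.
quinoa + tofu with both tight: 1.68 servings and 3.204 servings → $6.52.
Cheapest feasible corner: $6.52.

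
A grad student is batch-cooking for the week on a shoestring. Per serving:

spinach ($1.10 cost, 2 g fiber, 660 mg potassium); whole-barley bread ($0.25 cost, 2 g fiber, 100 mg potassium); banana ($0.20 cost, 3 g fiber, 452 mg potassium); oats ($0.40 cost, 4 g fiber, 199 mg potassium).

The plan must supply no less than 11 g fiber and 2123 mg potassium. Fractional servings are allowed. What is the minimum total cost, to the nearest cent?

spinach only: max(11/2, 2123/660) = 5.5 servings → $6.05.
whole-barley bread only: max(11/2, 2123/100) = 21.23 servings → $5.31.
banana only: max(11/3, 2123/452) = 4.697 servings → $0.94.
oats only: max(11/4, 2123/199) = 10.67 servings → $4.27.
spinach + whole-barley bread with both tight: 2.809 servings and 2.691 servings → $3.76.
spinach + banana with both tight: 1.298 servings and 2.801 servings → $1.99.
spinach + oats with both tight: 2.811 servings and 1.344 servings → $3.63.
whole-barley bread + banana: the both-tight solution has a negative serving — not a feasible corner.
whole-barley bread + oats: intersection lies outside the first quadrant.
banana + oats with both targets exact would need a negative amount; discard.
So the least-cost plan costs $0.94.

$0.94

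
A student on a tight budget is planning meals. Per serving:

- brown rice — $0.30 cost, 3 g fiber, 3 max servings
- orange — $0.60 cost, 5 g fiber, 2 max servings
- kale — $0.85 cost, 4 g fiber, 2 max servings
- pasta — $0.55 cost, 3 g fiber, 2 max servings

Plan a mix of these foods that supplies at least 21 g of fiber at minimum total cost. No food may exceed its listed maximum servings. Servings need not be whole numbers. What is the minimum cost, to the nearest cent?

$2.47

Cost per g of fiber: brown rice $0.1000, orange $0.1200, pasta $0.1833, kale $0.2125.
Take 3 servings of brown rice: +9.0 g fiber for $0.90 (total $0.90, still need 12.0 g).
Take 2 servings of orange: +10.0 g fiber for $1.20 (total $2.10, still need 2.0 g).
Take 0.6667 servings of pasta: +2.0 g fiber for $0.37 (total $2.47, still need 0.0 g).
Greedy by cheapest-per-g is optimal for a single linear constraint, so the minimum cost is $2.47.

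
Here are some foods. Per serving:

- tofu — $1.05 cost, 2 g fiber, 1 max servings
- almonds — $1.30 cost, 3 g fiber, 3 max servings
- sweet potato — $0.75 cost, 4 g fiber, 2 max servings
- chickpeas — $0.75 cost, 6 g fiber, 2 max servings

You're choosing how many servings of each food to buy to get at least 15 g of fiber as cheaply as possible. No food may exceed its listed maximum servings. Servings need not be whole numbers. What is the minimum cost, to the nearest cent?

$2.06

Cost per g of fiber: chickpeas $0.1250, sweet potato $0.1875, almonds $0.4333, tofu $0.5250.
Take 2 servings of chickpeas: +12.0 g fiber for $1.50 (total $1.50, still need 3.0 g).
Take 0.75 servings of sweet potato: +3.0 g fiber for $0.56 (total $2.06, still need 0.0 g).
Greedy by cheapest-per-g is optimal for a single linear constraint, so the minimum cost is $2.06.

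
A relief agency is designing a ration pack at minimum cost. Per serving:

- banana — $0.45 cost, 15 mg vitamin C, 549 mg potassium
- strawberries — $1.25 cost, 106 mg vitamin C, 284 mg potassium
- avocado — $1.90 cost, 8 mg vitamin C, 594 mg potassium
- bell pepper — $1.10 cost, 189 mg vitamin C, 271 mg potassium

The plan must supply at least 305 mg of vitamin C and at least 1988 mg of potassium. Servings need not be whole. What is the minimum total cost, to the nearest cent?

$2.84

Compare the cost at each extreme point of the feasible region.
banana only: max(305/15, 1988/549) = 20.33 servings → $9.15.
strawberries only: max(305/106, 1988/284) = 7 servings → $8.75.
avocado only: max(305/8, 1988/594) = 38.12 servings → $72.44.
bell pepper only: max(305/189, 1988/271) = 7.336 servings → $8.07.
banana + strawberries with both tight: 2.301 servings and 2.552 servings → $4.23.
banana + avocado: intersection lies outside the first quadrant.
banana + bell pepper with both tight: 2.94 servings and 1.38 servings → $2.84.
strawberries + avocado with both tight: 2.723 servings and 2.045 servings → $7.29.
strawberries + bell pepper: intersection lies outside the first quadrant.
avocado + bell pepper with both tight: 2.662 servings and 1.501 servings → $6.71.
The minimum over all feasible corners is $2.84.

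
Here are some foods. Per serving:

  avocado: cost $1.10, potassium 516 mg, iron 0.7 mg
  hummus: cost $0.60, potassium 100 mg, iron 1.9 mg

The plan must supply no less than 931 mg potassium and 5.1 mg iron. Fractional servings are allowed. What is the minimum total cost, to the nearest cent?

$2.83

Two binding constraints pin down two serving amounts, so the optimal mix uses at most two foods. The candidates are each food alone (scaled to the tighter of potassium/iron) and each pair with both constraints tight.
avocado only: max(931/516, 5.1/0.7) = 7.286 servings → $8.01.
hummus only: max(931/100, 5.1/1.9) = 9.31 servings → $5.59.
avocado + hummus with both tight: 1.383 servings and 2.175 servings → $2.83.
The minimum over all feasible corners is $2.83.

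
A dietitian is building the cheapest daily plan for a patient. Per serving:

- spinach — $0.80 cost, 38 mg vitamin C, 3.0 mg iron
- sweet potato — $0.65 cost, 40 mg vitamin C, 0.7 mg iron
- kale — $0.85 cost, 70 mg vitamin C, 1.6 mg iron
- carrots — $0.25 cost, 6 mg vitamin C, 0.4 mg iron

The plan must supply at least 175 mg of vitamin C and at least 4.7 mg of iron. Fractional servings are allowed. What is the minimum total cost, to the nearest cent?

A basic optimal solution has at most two foods positive. Try each food alone and each pair with both targets met exactly.
spinach only: max(175/38, 4.7/3.0) = 4.605 servings → $3.68.
sweet potato only: max(175/40, 4.7/0.7) = 6.714 servings → $4.36.
kale only: max(175/70, 4.7/1.6) = 2.938 servings → $2.50.
carrots only: max(175/6, 4.7/0.4) = 29.17 servings → $7.29.
spinach + sweet potato with both tight: 0.7013 servings and 3.709 servings → $2.97.
spinach + kale with both tight: 0.3284 servings and 2.322 servings → $2.24.
spinach + carrots: the both-tight solution has a negative serving — not a feasible corner.
sweet potato + kale with both targets exact would need a negative amount; discard.
sweet potato + carrots with both tight: 3.542 servings and 5.551 servings → $3.69.
kale + carrots with both tight: 2.272 servings and 2.663 servings → $2.60.
So the least-cost plan costs $2.24.

$2.24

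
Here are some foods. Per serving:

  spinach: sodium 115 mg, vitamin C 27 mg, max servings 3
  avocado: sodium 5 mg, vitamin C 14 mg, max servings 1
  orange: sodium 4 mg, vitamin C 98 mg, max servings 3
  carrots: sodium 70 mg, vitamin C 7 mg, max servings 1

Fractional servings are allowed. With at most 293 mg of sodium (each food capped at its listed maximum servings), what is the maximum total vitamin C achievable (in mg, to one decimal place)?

372.8 mg

Vitamin C per mg sodium: orange 24.5, avocado 2.8, spinach 0.2348, carrots 0.1.
Take 3 servings of orange: uses 12 mg sodium, +294.0 mg vitamin C (running total 294.0 mg).
Take 1 serving of avocado: uses 5 mg sodium, +14.0 mg vitamin C (running total 308.0 mg).
Take 2.4 servings of spinach: uses 276 mg sodium, +64.8 mg vitamin C (running total 372.8 mg).
Greedy by best ratio exhausts the sodium allowance optimally: 372.8 mg.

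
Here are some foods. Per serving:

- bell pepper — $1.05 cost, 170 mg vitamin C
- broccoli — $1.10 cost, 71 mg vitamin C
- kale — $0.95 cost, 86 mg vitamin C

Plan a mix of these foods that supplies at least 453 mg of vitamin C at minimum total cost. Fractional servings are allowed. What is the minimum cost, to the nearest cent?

$2.80

Cost per mg of vitamin C: bell pepper $0.0062, kale $0.0110, broccoli $0.0155.
With no serving limits, use only bell pepper: 453 mg / 170 mg = 2.665 servings × $1.05 = $2.80.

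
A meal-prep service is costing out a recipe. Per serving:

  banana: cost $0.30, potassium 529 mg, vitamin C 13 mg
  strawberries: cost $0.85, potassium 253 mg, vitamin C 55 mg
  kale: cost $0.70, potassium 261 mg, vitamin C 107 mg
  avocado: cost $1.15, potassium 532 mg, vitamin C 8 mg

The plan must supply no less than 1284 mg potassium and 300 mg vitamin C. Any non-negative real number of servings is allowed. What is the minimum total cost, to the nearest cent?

$2.20

For a min-cost LP with two ≥-constraints, a basic feasible solution has at most two positive variables.
banana only: max(1284/529, 300/13) = 23.08 servings → $6.92.
strawberries only: max(1284/253, 300/55) = 5.455 servings → $4.64.
kale only: max(1284/261, 300/107) = 4.92 servings → $3.44.
avocado only: max(1284/532, 300/8) = 37.5 servings → $43.12.
banana + strawberries with both targets exact would need a negative amount; discard.
banana + kale with both tight: 1.11 servings and 2.669 servings → $2.20.
banana + avocado: the both-tight solution has a negative serving — not a feasible corner.
strawberries + kale with both tight: 4.647 servings and 0.4152 servings → $4.24.
strawberries + avocado: intersection lies outside the first quadrant.
kale + avocado with both tight: 2.723 servings and 1.078 servings → $3.15.
Cheapest feasible corner: $2.20.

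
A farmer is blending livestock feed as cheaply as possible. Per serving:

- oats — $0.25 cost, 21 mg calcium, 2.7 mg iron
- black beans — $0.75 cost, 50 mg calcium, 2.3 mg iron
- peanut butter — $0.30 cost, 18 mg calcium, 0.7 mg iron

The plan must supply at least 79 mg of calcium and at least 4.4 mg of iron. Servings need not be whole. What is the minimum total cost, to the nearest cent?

Check every corner: each single food scaled to meet both minima, and each pair solved so both constraints bind.
oats only: max(79/21, 4.4/2.7) = 3.762 servings → $0.94.
black beans only: max(79/50, 4.4/2.3) = 1.913 servings → $1.43.
peanut butter only: max(79/18, 4.4/0.7) = 6.286 servings → $1.89.
oats + black beans with both tight: 0.4418 servings and 1.394 servings → $1.16.
oats + peanut butter with both tight: 0.705 servings and 3.566 servings → $1.25.
black beans + peanut butter: intersection lies outside the first quadrant.
So the least-cost plan costs $0.94.

$0.94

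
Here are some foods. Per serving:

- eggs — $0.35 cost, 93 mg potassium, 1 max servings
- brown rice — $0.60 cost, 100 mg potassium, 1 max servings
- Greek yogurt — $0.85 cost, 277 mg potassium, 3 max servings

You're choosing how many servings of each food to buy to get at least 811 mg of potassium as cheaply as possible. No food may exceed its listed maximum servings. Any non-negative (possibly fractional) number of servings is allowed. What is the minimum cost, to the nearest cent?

Cost per mg of potassium: Greek yogurt $0.0031, eggs $0.0038, brown rice $0.0060.
Take 2.928 servings of Greek yogurt: +811.0 mg potassium for $2.49 (total $2.49, still need 0.0 mg).
Greedy by cheapest-per-mg is optimal for a single linear constraint, so the minimum cost is $2.49.

$2.49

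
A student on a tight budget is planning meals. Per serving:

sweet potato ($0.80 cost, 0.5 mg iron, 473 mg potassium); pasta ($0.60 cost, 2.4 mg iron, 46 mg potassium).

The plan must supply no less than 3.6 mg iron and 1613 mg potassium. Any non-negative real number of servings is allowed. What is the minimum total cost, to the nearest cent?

$3.15

This is a tiny linear program; its minimum lies at a vertex of the feasible set. List the vertices and price them.
sweet potato only: max(3.6/0.5, 1613/473) = 7.2 servings → $5.76.
pasta only: max(3.6/2.4, 1613/46) = 35.07 servings → $21.04.
sweet potato + pasta with both tight: 3.332 servings and 0.8059 servings → $3.15.
So the least-cost plan costs $3.15.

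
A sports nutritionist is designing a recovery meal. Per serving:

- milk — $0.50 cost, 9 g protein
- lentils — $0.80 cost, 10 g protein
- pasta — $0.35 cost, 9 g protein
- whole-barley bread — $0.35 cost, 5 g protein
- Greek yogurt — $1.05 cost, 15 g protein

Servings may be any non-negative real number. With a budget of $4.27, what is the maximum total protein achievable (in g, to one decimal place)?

Protein per dollar: pasta 25.71, milk 18, whole-barley bread 14.29, Greek yogurt 14.29, lentils 12.5.
With no serving limits, spend the whole cost allowance on pasta: $4.27 / $0.35 × 9 g = 109.8 g.

109.8 g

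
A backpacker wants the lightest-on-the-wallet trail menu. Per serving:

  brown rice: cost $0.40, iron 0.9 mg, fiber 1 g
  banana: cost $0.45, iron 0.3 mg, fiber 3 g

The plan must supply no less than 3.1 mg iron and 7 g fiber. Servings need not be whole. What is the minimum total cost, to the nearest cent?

brown rice only: max(3.1/0.9, 7/1) = 7 servings → $2.80.
banana only: max(3.1/0.3, 7/3) = 10.33 servings → $4.65.
brown rice + banana with both tight: 3 servings and 1.333 servings → $1.80.
The minimum over all feasible corners is $1.80.

$1.80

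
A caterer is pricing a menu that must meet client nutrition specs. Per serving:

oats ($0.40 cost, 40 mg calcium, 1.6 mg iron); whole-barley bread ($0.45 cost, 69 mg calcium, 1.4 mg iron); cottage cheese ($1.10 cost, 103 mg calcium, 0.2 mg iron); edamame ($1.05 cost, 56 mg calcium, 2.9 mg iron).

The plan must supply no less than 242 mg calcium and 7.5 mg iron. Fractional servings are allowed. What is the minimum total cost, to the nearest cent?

At the optimum either one food covers both requirements or two foods hit both targets exactly; no other combination can be cheaper.
oats only: max(242/40, 7.5/1.6) = 6.05 servings → $2.42.
whole-barley bread only: max(242/69, 7.5/1.4) = 5.357 servings → $2.41.
cottage cheese only: max(242/103, 7.5/0.2) = 37.5 servings → $41.25.
edamame only: max(242/56, 7.5/2.9) = 4.321 servings → $4.54.
oats + whole-barley bread with both tight: 3.285 servings and 1.603 servings → $2.04.
oats + cottage cheese with both tight: 4.618 servings and 0.5561 servings → $2.46.
oats + edamame: intersection lies outside the first quadrant.
whole-barley bread + cottage cheese with both targets exact would need a negative amount; discard.
whole-barley bread + edamame with both tight: 2.316 servings and 1.468 servings → $2.58.
cottage cheese + edamame with both tight: 0.9802 servings and 2.519 servings → $3.72.
Cheapest feasible corner: $2.04.

$2.04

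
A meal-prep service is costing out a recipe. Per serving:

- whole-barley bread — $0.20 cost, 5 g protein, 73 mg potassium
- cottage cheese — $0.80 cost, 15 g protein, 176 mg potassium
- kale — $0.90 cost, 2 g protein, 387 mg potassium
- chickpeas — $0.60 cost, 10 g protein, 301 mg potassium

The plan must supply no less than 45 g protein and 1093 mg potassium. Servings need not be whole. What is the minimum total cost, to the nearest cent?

$2.36

Compare the cost at each extreme point of the feasible region.
whole-barley bread only: max(45/5, 1093/73) = 14.97 servings → $2.99.
cottage cheese only: max(45/15, 1093/176) = 6.21 servings → $4.97.
kale only: max(45/2, 1093/387) = 22.5 servings → $20.25.
chickpeas only: max(45/10, 1093/301) = 4.5 servings → $2.70.
whole-barley bread + cottage cheese: intersection lies outside the first quadrant.
whole-barley bread + kale with both tight: 8.513 servings and 1.219 servings → $2.80.
whole-barley bread + chickpeas with both tight: 3.374 servings and 2.813 servings → $2.36.
cottage cheese + kale with both tight: 2.793 servings and 1.554 servings → $3.63.
cottage cheese + chickpeas with both tight: 0.9492 servings and 3.076 servings → $2.61.
kale + chickpeas with both targets exact would need a negative amount; discard.
Cheapest feasible corner: $2.36.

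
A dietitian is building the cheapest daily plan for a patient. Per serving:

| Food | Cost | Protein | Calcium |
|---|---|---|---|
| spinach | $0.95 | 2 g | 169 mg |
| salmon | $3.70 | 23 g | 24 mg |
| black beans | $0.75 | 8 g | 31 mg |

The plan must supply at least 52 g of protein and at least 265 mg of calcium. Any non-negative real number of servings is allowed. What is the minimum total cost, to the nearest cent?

A basic optimal solution has at most two foods positive. Try each food alone and each pair with both targets met exactly.
spinach only: max(52/2, 265/169) = 26 servings → $24.70.
salmon only: max(52/23, 265/24) = 11.04 servings → $40.85.
black beans only: max(52/8, 265/31) = 8.548 servings → $6.41.
spinach + salmon with both tight: 1.263 servings and 2.151 servings → $9.16.
spinach + black beans with both tight: 0.3938 servings and 6.402 servings → $5.18.
salmon + black beans with both targets exact would need a negative amount; discard.
So the least-cost plan costs $5.18.

$5.18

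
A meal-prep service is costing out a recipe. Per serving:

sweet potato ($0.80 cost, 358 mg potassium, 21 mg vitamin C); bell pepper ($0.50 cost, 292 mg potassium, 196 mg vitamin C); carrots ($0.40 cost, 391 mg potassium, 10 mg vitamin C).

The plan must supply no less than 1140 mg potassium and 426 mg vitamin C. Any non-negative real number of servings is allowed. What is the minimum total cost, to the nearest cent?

$1.59

Compare the cost at each extreme point of the feasible region.
sweet potato only: max(1140/358, 426/21) = 20.29 servings → $16.23.
bell pepper only: max(1140/292, 426/196) = 3.904 servings → $1.95.
carrots only: max(1140/391, 426/10) = 42.6 servings → $17.04.
sweet potato + bell pepper with both tight: 1.547 servings and 2.008 servings → $2.24.
sweet potato + carrots: the both-tight solution has a negative serving — not a feasible corner.
bell pepper + carrots with both tight: 2.105 servings and 1.344 servings → $1.59.
The minimum over all feasible corners is $1.59.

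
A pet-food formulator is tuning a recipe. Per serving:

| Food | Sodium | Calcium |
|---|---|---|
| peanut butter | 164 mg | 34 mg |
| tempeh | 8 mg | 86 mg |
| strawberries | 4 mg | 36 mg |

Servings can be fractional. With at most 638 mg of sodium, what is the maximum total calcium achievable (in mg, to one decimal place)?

6858.5 mg

Calcium per mg sodium: tempeh 10.75, strawberries 9, peanut butter 0.2073.
With no serving limits, spend the whole sodium allowance on tempeh: 638 mg / 8 mg × 86 mg = 6858.5 mg.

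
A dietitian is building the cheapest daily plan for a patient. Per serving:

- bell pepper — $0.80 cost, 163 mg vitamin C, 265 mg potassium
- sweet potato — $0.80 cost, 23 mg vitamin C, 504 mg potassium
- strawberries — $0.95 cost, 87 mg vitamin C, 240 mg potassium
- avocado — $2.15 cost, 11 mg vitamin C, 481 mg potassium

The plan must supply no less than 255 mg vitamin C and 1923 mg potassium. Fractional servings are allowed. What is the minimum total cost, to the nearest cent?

$3.47

Check every corner: each single food scaled to meet both minima, and each pair solved so both constraints bind.
bell pepper only: max(255/163, 1923/265) = 7.257 servings → $5.81.
sweet potato only: max(255/23, 1923/504) = 11.09 servings → $8.87.
strawberries only: max(255/87, 1923/240) = 8.012 servings → $7.61.
avocado only: max(255/11, 1923/481) = 23.18 servings → $49.84.
bell pepper + sweet potato with both tight: 1.108 servings and 3.233 servings → $3.47.
bell pepper + strawberries: intersection lies outside the first quadrant.
bell pepper + avocado with both tight: 1.345 servings and 3.257 servings → $8.08.
sweet potato + strawberries with both tight: 2.768 servings and 2.199 servings → $4.30.
sweet potato + avocado with both targets exact would need a negative amount; discard.
strawberries + avocado with both tight: 2.589 servings and 2.706 servings → $8.28.
Cheapest feasible corner: $3.47.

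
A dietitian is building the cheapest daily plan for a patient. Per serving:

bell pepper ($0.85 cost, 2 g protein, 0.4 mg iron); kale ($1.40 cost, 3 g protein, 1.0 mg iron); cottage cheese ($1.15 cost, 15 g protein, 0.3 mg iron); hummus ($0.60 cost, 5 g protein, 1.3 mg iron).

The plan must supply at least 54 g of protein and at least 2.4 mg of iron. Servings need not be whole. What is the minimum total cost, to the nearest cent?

$4.38

Compare the cost at each extreme point of the feasible region.
bell pepper only: max(54/2, 2.4/0.4) = 27 servings → $22.95.
kale only: max(54/3, 2.4/1.0) = 18 servings → $25.20.
cottage cheese only: max(54/15, 2.4/0.3) = 8 servings → $9.20.
hummus only: max(54/5, 2.4/1.3) = 10.8 servings → $6.48.
bell pepper + kale with both targets exact would need a negative amount; discard.
bell pepper + cottage cheese with both tight: 3.667 servings and 3.111 servings → $6.69.
bell pepper + hummus: the both-tight solution has a negative serving — not a feasible corner.
kale + cottage cheese with both tight: 1.404 servings and 3.319 servings → $5.78.
kale + hummus: the both-tight solution has a negative serving — not a feasible corner.
cottage cheese + hummus with both tight: 3.233 servings and 1.1 servings → $4.38.
So the least-cost plan costs $4.38.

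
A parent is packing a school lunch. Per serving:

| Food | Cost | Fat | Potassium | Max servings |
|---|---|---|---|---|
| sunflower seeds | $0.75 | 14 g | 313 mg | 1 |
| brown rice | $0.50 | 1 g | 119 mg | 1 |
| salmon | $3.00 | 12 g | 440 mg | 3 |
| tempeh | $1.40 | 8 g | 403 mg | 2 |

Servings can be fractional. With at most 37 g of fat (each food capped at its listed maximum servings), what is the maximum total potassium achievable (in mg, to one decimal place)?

Potassium per g fat: brown rice 119, tempeh 50.38, salmon 36.67, sunflower seeds 22.36.
Take 1 serving of brown rice: uses 1 g fat, +119.0 mg potassium (running total 119.0 mg).
Take 2 servings of tempeh: uses 16 g fat, +806.0 mg potassium (running total 925.0 mg).
Take 1.667 servings of salmon: uses 20 g fat, +733.3 mg potassium (running total 1658.3 mg).
Greedy by best ratio exhausts the fat allowance optimally: 1658.3 mg.

1658.3 mg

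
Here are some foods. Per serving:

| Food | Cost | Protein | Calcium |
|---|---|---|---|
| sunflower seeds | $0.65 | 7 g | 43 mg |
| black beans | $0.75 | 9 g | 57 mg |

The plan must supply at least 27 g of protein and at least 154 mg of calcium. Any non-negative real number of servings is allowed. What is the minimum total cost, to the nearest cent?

$2.25

With two linear requirements the optimum uses one or two foods; enumerate the corners.
sunflower seeds only: max(27/7, 154/43) = 3.857 servings → $2.51.
black beans only: max(27/9, 154/57) = 3 servings → $2.25.
sunflower seeds + black beans with both targets exact would need a negative amount; discard.
Cheapest feasible corner: $2.25.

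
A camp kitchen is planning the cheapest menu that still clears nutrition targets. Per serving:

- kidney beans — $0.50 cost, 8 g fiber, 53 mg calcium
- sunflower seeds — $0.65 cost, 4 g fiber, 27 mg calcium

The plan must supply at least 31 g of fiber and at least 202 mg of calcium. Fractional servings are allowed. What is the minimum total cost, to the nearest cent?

At the optimum either one food covers both requirements or two foods hit both targets exactly; no other combination can be cheaper.
kidney beans only: max(31/8, 202/53) = 3.875 servings → $1.94.
sunflower seeds only: max(31/4, 202/27) = 7.75 servings → $5.04.
kidney beans + sunflower seeds: intersection lies outside the first quadrant.
The minimum over all feasible corners is $1.94.

$1.94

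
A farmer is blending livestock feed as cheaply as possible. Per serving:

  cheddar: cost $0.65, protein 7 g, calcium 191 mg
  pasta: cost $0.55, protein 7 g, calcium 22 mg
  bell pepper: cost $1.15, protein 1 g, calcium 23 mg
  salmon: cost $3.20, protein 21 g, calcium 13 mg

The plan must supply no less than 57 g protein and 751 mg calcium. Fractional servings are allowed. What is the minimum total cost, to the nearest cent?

A basic optimal solution has at most two foods positive. Try each food alone and each pair with both targets met exactly.
cheddar only: max(57/7, 751/191) = 8.143 servings → $5.29.
pasta only: max(57/7, 751/22) = 34.14 servings → $18.77.
bell pepper only: max(57/1, 751/23) = 57 servings → $65.55.
salmon only: max(57/21, 751/13) = 57.77 servings → $184.86.
cheddar + pasta with both tight: 3.384 servings and 4.759 servings → $4.82.
cheddar + bell pepper: the both-tight solution has a negative serving — not a feasible corner.
cheddar + salmon with both tight: 3.834 servings and 1.436 servings → $7.09.
pasta + bell pepper with both tight: 4.029 servings and 28.8 servings → $35.33.
pasta + salmon: the both-tight solution has a negative serving — not a feasible corner.
bell pepper + salmon with both tight: 31.98 servings and 1.191 servings → $40.59.
So the least-cost plan costs $4.82.

$4.82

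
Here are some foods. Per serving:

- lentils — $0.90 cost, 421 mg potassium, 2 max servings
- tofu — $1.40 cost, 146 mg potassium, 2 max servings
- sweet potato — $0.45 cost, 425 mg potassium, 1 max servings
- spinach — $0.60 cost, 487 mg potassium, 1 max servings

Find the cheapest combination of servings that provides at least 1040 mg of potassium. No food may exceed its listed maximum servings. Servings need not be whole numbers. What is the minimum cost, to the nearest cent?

$1.32

Cost per mg of potassium: sweet potato $0.0011, spinach $0.0012, lentils $0.0021, tofu $0.0096.
Take 1 serving of sweet potato: +425.0 mg potassium for $0.45 (total $0.45, still need 615.0 mg).
Take 1 serving of spinach: +487.0 mg potassium for $0.60 (total $1.05, still need 128.0 mg).
Take 0.304 servings of lentils: +128.0 mg potassium for $0.27 (total $1.32, still need 0.0 mg).
Filling from the cheapest source first is optimal under one linear minimum: $1.32.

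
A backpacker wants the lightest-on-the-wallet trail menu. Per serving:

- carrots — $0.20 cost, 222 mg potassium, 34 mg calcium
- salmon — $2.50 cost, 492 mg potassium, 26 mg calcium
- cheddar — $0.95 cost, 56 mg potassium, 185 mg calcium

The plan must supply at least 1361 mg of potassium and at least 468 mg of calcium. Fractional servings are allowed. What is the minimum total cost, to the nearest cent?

$2.55

carrots only: max(1361/222, 468/34) = 13.76 servings → $2.75.
salmon only: max(1361/492, 468/26) = 18 servings → $45.00.
cheddar only: max(1361/56, 468/185) = 24.3 servings → $23.09.
carrots + salmon with both targets exact would need a negative amount; discard.
carrots + cheddar with both tight: 5.76 servings and 1.471 servings → $2.55.
salmon + cheddar with both tight: 2.519 servings and 2.176 servings → $8.36.
Cheapest feasible corner: $2.55.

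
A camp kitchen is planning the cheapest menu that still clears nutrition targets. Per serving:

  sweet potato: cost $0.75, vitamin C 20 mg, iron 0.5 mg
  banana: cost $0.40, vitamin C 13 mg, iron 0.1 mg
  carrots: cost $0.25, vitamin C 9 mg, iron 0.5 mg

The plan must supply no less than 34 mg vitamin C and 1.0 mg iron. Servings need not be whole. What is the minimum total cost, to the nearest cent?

$0.94

This is a tiny linear program; its minimum lies at a vertex of the feasible set. List the vertices and price them.
sweet potato only: max(34/20, 1.0/0.5) = 2 servings → $1.50.
banana only: max(34/13, 1.0/0.1) = 10 servings → $4.00.
carrots only: max(34/9, 1.0/0.5) = 3.778 servings → $0.94.
sweet potato + banana: the both-tight solution has a negative serving — not a feasible corner.
sweet potato + carrots with both tight: 1.455 servings and 0.5455 servings → $1.23.
banana + carrots with both tight: 1.429 servings and 1.714 servings → $1.00.
So the least-cost plan costs $0.94.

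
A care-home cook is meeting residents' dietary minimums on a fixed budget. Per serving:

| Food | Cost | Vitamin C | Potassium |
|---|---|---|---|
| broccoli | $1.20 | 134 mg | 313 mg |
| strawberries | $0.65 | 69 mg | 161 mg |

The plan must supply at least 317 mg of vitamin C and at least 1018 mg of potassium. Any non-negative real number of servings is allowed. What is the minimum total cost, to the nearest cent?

broccoli only: max(317/134, 1018/313) = 3.252 servings → $3.90.
strawberries only: max(317/69, 1018/161) = 6.323 servings → $4.11.
broccoli + strawberries: the both-tight solution has a negative serving — not a feasible corner.
The minimum over all feasible corners is $3.90.

$3.90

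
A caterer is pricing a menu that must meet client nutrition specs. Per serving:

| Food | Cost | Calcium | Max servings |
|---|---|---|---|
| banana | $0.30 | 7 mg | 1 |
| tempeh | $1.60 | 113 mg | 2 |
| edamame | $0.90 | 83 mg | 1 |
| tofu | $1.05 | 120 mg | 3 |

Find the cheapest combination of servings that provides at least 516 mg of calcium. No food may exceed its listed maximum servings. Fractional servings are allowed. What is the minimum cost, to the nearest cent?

Cost per mg of calcium: tofu $0.0088, edamame $0.0108, tempeh $0.0142, banana $0.0429.
Take 3 servings of tofu: +360.0 mg calcium for $3.15 (total $3.15, still need 156.0 mg).
Take 1 serving of edamame: +83.0 mg calcium for $0.90 (total $4.05, still need 73.0 mg).
Take 0.646 servings of tempeh: +73.0 mg calcium for $1.03 (total $5.08, still need 0.0 mg).
Filling from the cheapest source first is optimal under one linear minimum: $5.08.

$5.08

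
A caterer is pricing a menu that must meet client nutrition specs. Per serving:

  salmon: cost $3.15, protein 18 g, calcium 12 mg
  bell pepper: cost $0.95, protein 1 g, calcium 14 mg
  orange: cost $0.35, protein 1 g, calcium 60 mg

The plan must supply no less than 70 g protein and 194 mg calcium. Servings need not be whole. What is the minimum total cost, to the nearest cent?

Check every corner: each single food scaled to meet both minima, and each pair solved so both constraints bind.
salmon only: max(70/18, 194/12) = 16.17 servings → $50.92.
bell pepper only: max(70/1, 194/14) = 70 servings → $66.50.
orange only: max(70/1, 194/60) = 70 servings → $24.50.
salmon + bell pepper with both tight: 3.275 servings and 11.05 servings → $20.81.
salmon + orange with both tight: 3.751 servings and 2.483 servings → $12.68.
bell pepper + orange: the both-tight solution has a negative serving — not a feasible corner.
Cheapest feasible corner: $12.68.

$12.68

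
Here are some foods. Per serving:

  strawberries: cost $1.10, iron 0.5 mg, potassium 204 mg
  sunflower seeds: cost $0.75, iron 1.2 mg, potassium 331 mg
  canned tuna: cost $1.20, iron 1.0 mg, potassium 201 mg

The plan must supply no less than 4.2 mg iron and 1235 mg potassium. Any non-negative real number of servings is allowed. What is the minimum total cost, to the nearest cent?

$2.80

At the optimum either one food covers both requirements or two foods hit both targets exactly; no other combination can be cheaper.
strawberries only: max(4.2/0.5, 1235/204) = 8.4 servings → $9.24.
sunflower seeds only: max(4.2/1.2, 1235/331) = 3.731 servings → $2.80.
canned tuna only: max(4.2/1.0, 1235/201) = 6.144 servings → $7.37.
strawberries + sunflower seeds with both tight: 1.158 servings and 3.018 servings → $3.54.
strawberries + canned tuna with both tight: 3.776 servings and 2.312 servings → $6.93.
sunflower seeds + canned tuna: intersection lies outside the first quadrant.
The minimum over all feasible corners is $2.80.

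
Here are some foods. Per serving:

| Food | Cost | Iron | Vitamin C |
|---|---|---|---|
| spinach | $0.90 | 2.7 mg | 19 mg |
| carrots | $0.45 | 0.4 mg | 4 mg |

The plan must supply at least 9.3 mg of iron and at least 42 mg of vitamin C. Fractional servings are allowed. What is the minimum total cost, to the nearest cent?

An LP optimum is at a vertex; with two nutrient constraints at most two foods are used. Check each candidate.
spinach only: max(9.3/2.7, 42/19) = 3.444 servings → $3.10.
carrots only: max(9.3/0.4, 42/4) = 23.25 servings → $10.46.
spinach + carrots: intersection lies outside the first quadrant.
The minimum over all feasible corners is $3.10.

$3.10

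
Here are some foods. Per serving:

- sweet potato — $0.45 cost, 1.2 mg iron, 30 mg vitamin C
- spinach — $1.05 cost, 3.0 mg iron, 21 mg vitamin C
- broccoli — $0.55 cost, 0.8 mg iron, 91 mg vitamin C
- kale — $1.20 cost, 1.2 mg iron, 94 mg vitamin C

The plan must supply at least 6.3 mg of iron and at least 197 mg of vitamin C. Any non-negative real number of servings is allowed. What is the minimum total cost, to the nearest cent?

Compare the cost at each extreme point of the feasible region.
sweet potato only: max(6.3/1.2, 197/30) = 6.567 servings → $2.96.
spinach only: max(6.3/3.0, 197/21) = 9.381 servings → $9.85.
broccoli only: max(6.3/0.8, 197/91) = 7.875 servings → $4.33.
kale only: max(6.3/1.2, 197/94) = 5.25 servings → $6.30.
sweet potato + spinach: intersection lies outside the first quadrant.
sweet potato + broccoli with both tight: 4.879 servings and 0.5563 servings → $2.50.
sweet potato + kale with both tight: 4.633 servings and 0.6172 servings → $2.83.
spinach + broccoli with both tight: 1.623 servings and 1.79 servings → $2.69.
spinach + kale with both tight: 1.386 servings and 1.786 servings → $3.60.
broccoli + kale with both targets exact would need a negative amount; discard.
The minimum over all feasible corners is $2.50.

$2.50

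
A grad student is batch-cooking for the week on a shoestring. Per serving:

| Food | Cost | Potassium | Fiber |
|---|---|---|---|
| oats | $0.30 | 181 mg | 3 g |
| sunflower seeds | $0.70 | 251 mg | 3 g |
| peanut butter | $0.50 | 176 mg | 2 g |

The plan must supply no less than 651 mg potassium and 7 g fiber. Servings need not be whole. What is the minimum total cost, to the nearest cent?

Minimising a linear cost over {potassium ≥ 651, fiber ≥ 7, servings ≥ 0} — the optimum is at a vertex, using one or two foods.
oats only: max(651/181, 7/3) = 3.597 servings → $1.08.
sunflower seeds only: max(651/251, 7/3) = 2.594 servings → $1.82.
peanut butter only: max(651/176, 7/2) = 3.699 servings → $1.85.
oats + sunflower seeds: intersection lies outside the first quadrant.
oats + peanut butter with both targets exact would need a negative amount; discard.
sunflower seeds + peanut butter: the both-tight solution has a negative serving — not a feasible corner.
So the least-cost plan costs $1.08.

$1.08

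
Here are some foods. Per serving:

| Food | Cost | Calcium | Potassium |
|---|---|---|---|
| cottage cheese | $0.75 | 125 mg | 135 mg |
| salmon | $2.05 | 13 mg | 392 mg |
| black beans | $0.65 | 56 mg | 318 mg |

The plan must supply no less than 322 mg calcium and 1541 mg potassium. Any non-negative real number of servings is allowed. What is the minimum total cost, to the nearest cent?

$3.39

With two linear requirements the optimum uses one or two foods; enumerate the corners.
cottage cheese only: max(322/125, 1541/135) = 11.41 servings → $8.56.
salmon only: max(322/13, 1541/392) = 24.77 servings → $50.78.
black beans only: max(322/56, 1541/318) = 5.75 servings → $3.74.
cottage cheese + salmon with both tight: 2.248 servings and 3.157 servings → $8.16.
cottage cheese + black beans with both tight: 0.5002 servings and 4.634 servings → $3.39.
salmon + black beans: intersection lies outside the first quadrant.
So the least-cost plan costs $3.39.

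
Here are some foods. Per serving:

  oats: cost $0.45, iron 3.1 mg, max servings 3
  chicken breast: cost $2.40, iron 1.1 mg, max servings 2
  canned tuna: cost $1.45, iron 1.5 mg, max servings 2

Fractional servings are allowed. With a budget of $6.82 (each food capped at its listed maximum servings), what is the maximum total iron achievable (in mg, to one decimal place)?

13.5 mg

Iron per dollar: oats 6.889, canned tuna 1.034, chicken breast 0.4583.
Take 3 servings of oats: spends $1.35, +9.3 mg iron (running total 9.3 mg).
Take 2 servings of canned tuna: spends $2.90, +3.0 mg iron (running total 12.3 mg).
Take 1.071 servings of chicken breast: spends $2.57, +1.2 mg iron (running total 13.5 mg).
Greedy by best ratio exhausts the cost allowance optimally: 13.5 mg.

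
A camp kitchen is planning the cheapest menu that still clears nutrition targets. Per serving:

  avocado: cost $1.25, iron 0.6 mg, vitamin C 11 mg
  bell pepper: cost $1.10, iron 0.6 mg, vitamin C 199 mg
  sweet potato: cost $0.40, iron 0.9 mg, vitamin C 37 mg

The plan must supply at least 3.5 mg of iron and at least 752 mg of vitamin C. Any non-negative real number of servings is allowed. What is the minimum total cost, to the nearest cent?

$4.46

Compare the cost at each extreme point of the feasible region.
avocado only: max(3.5/0.6, 752/11) = 68.36 servings → $85.45.
bell pepper only: max(3.5/0.6, 752/199) = 5.833 servings → $6.42.
sweet potato only: max(3.5/0.9, 752/37) = 20.32 servings → $8.13.
avocado + bell pepper with both tight: 2.175 servings and 3.659 servings → $6.74.
avocado + sweet potato: the both-tight solution has a negative serving — not a feasible corner.
bell pepper + sweet potato with both tight: 3.488 servings and 1.563 servings → $4.46.
Cheapest feasible corner: $4.46.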